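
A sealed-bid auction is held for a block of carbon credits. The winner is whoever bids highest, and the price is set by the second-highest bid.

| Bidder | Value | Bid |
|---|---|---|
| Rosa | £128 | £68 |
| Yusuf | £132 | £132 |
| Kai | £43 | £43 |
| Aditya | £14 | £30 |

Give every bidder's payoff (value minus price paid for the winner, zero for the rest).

Sorted high to low: Yusuf £132; Rosa £68; Kai £43; Aditya £30.
Yusuf has the top bid and wins; the price is the second-highest bid, £68.
Yusuf's payoff = £132 − £68 = £64. All other bidders lose, so their payoff is 0.

Payoffs: Rosa £0, Yusuf £64, Kai £0, Aditya £0.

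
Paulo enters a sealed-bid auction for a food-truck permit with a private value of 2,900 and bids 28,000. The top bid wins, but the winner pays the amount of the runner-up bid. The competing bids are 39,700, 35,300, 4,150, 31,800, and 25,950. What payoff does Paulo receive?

Paulo's payoff: 0.

Highest competing bid: 39,700.
Paulo's bid 28,000 is not the highest, so Paulo loses, pays nothing, and earns zero payoff.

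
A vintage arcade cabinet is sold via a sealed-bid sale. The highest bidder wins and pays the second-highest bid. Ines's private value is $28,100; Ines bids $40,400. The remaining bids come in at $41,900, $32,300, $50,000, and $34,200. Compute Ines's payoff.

$0

Highest competing bid: $50,000.
Ines's bid $40,400 is not the highest, so Ines loses, pays nothing, and earns zero payoff.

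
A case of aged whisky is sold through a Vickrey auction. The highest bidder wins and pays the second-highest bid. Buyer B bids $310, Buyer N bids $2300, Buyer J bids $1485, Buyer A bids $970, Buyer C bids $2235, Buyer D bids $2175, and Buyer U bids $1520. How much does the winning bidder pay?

Sorted high to low: Buyer N $2300 > Buyer C $2235 > Buyer D $2175 > Buyer U $1520 > Buyer J $1485 > Buyer A $970 > Buyer B $310.
Buyer N has the highest bid, so Buyer N wins.
The second-highest bid is $2235, so that is what Buyer N pays.

The winner pays $2235.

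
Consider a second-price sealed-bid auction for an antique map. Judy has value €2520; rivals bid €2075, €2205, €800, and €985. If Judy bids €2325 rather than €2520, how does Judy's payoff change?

Change in payoff: €0.

The highest competing bid is €2205.
Bidding truthfully at €2520: Judy has the top bid, wins, and pays the second-highest bid €2205. Payoff = €2520 − €2205 = €315.
Bidding €2325: Judy has the top bid, wins, and pays the second-highest bid €2205. Payoff = €2520 − €2205 = €315.
Change = €315 − €315 = €0.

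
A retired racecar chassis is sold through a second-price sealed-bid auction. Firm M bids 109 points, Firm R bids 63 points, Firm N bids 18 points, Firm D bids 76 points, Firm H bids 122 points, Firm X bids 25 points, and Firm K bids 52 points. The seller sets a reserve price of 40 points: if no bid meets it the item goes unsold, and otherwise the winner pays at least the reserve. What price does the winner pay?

Sorted high to low: Firm H 122 points; Firm M 109 points; Firm D 76 points; Firm R 63 points; Firm K 52 points; Firm X 25 points; Firm N 18 points.
Firm H has the highest bid, so Firm H wins.
The second-highest bid is 109 points, which exceeds the reserve, so that sets the price.

The winner pays 109 points.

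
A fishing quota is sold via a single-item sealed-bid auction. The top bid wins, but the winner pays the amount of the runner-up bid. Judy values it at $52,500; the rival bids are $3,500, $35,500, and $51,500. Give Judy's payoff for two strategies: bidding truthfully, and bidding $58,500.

The highest competing bid is $51,500.
Bidding truthfully at $52,500: Judy has the top bid, wins, and pays the second-highest bid $51,500. Payoff = $52,500 − $51,500 = $1,000.
Bidding $58,500: Judy has the top bid, wins, and pays the second-highest bid $51,500. Payoff = $52,500 − $51,500 = $1,000.
The bid only affects whether you win, not the price — here both bids land on the same side of the top rival bid, so the deviation is payoff-neutral.

Truthful: $1,000; alternative: $1,000.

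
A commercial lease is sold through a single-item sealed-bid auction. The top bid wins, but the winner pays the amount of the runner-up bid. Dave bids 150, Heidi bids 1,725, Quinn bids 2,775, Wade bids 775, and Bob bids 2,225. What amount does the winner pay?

The winner pays 2,225.

Ordered from highest: Quinn 2,775, then Bob 2,225, then Heidi 1,725, then Wade 775, then Dave 150.
Quinn has the highest bid, so Quinn wins.
The second-highest bid is 2,225, so that is what Quinn pays.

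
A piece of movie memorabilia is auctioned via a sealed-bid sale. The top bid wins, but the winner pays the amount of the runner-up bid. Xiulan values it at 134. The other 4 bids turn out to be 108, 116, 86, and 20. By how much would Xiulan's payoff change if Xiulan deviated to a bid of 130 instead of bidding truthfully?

The highest competing bid is 116.
Bidding truthfully at 134: Xiulan has the top bid, wins, and pays the second-highest bid 116. Payoff = 134 − 116 = 18.
Bidding 130: Xiulan has the top bid, wins, and pays the second-highest bid 116. Payoff = 134 − 116 = 18.
Change = 18 − 18 = 0.

Change in payoff: 0.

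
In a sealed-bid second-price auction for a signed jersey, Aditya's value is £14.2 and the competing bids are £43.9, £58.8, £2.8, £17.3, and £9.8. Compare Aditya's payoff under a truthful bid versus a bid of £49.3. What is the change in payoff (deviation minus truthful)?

Change in payoff: £0.0.

The highest competing bid is £58.8.
Bidding truthfully at £14.2: the top bid is £58.8 (a rival), so Aditya loses. Payoff = £0.0.
Bidding £49.3: the top bid is £58.8 (a rival), so Aditya loses. Payoff = £0.0.
Change = £0.0 − £0.0 = £0.0.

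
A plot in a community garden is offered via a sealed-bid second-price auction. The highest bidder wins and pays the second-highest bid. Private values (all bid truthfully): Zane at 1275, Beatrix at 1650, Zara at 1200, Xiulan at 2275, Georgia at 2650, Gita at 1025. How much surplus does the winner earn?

Winner's surplus: 375.

Bids in descending order: Georgia 2650; Xiulan 2275; Beatrix 1650; Zane 1275; Zara 1200; Gita 1025.
Georgia wins with the top bid and pays the second-highest, 2275.
Surplus = 2650 − 2275 = 375.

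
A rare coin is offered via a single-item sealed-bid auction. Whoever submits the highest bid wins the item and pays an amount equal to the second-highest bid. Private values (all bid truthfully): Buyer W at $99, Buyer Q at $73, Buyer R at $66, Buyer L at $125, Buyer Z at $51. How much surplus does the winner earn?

Winner's surplus: $26.

Ordered from highest: Buyer L $125 > Buyer W $99 > Buyer Q $73 > Buyer R $66 > Buyer Z $51.
Buyer L wins with the top bid and pays the second-highest, $99.
Surplus = $125 − $99 = $26.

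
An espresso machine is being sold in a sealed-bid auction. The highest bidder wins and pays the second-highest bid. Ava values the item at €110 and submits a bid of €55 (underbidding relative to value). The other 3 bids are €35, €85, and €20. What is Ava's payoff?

Highest competing bid: €85.
Ava's bid €55 is not the highest, so Ava loses, pays nothing, and earns zero payoff.

Ava's payoff: €0.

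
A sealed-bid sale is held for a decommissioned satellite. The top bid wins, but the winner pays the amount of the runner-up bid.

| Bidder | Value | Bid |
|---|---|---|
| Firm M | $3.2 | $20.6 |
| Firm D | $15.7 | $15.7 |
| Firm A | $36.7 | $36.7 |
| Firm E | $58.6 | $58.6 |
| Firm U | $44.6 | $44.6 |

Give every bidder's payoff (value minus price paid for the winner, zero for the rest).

Payoffs: Firm M $0.0, Firm D $0.0, Firm A $0.0, Firm E $14.0, Firm U $0.0.

Bids in descending order: Firm E $58.6, then Firm U $44.6, then Firm A $36.7, then Firm M $20.6, then Firm D $15.7.
Firm E has the top bid and wins; the price is the second-highest bid, $44.6.
Firm E's payoff = $58.6 − $44.6 = $14.0. All other bidders lose, so their payoff is 0.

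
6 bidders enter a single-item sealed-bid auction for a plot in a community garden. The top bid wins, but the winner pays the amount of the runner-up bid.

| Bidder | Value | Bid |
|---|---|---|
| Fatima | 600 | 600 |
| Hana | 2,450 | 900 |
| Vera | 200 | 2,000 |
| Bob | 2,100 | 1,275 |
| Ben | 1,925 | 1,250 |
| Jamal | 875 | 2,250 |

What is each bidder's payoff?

Ranking the bids: Jamal 2,250; Vera 2,000; Bob 1,275; Ben 1,250; Hana 900; Fatima 600.
Jamal has the top bid and wins; the price is the second-highest bid, 2,000.
Jamal's payoff = 875 − 2,000 = -1,125. All other bidders lose, so their payoff is 0.

Fatima 0, Hana 0, Vera 0, Bob 0, Ben 0, Jamal -1,125.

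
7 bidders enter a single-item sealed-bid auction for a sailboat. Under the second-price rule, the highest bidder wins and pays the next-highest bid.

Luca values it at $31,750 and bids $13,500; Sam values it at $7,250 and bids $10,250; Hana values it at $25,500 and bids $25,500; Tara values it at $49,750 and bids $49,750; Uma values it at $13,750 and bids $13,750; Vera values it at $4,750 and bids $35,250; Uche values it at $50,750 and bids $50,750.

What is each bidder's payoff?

Bids in descending order: Uche $50,750, then Tara $49,750, then Vera $35,250, then Hana $25,500, then Uma $13,750, then Luca $13,500, then Sam $10,250.
Uche has the top bid and wins; the price is the second-highest bid, $49,750.
Uche's payoff = $50,750 − $49,750 = $1,000. All other bidders lose, so their payoff is 0.

Luca $0, Sam $0, Hana $0, Tara $0, Uma $0, Vera $0, Uche $1,000.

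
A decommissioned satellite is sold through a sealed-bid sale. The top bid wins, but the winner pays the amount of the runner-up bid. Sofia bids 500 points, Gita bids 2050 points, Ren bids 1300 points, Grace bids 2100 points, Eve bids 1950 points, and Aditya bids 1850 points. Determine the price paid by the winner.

The winner pays 2050 points.

Bids in descending order: Grace 2100 points; Gita 2050 points; Eve 1950 points; Aditya 1850 points; Ren 1300 points; Sofia 500 points.
Grace has the highest bid, so Grace wins.
The second-highest bid is 2050 points, so that is what Grace pays.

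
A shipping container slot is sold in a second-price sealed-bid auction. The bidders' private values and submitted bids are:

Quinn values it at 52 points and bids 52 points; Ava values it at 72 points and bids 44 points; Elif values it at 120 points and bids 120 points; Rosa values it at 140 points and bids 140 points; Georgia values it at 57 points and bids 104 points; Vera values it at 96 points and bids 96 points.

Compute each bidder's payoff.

Payoffs: Quinn 0 points, Ava 0 points, Elif 0 points, Rosa 20 points, Georgia 0 points, Vera 0 points.

Ordered from highest: Rosa 140 points, then Elif 120 points, then Georgia 104 points, then Vera 96 points, then Quinn 52 points, then Ava 44 points.
Rosa has the top bid and wins; the price is the second-highest bid, 120 points.
Rosa's payoff = 140 points − 120 points = 20 points. All other bidders lose, so their payoff is 0.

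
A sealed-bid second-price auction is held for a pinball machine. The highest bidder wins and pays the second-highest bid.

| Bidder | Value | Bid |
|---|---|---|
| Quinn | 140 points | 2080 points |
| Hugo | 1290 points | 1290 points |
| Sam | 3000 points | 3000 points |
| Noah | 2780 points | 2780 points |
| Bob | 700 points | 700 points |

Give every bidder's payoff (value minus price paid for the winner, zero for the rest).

Quinn 0 points, Hugo 0 points, Sam 220 points, Noah 0 points, Bob 0 points.

Bids in descending order: Sam 3000 points; Noah 2780 points; Quinn 2080 points; Hugo 1290 points; Bob 700 points.
Sam has the top bid and wins; the price is the second-highest bid, 2780 points.
Sam's payoff = 3000 points − 2780 points = 220 points. All other bidders lose, so their payoff is 0.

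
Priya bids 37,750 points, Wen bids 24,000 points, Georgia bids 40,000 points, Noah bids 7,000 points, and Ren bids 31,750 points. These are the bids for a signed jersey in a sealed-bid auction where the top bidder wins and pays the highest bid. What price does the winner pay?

Ordered from highest: Georgia 40,000 points; Priya 37,750 points; Ren 31,750 points; Wen 24,000 points; Noah 7,000 points.
Georgia is the highest bidder, so Georgia wins.
Under the first-price rule, the price is the highest bid: 40,000 points.

40,000 points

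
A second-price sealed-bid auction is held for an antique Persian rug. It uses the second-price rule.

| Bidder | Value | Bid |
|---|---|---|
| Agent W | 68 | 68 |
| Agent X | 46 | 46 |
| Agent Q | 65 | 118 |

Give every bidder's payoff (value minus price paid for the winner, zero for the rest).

Ordered from highest: Agent Q 118 > Agent W 68 > Agent X 46.
Agent Q has the top bid and wins; the price is the second-highest bid, 68.
Agent Q's payoff = 65 − 68 = -3. All other bidders lose, so their payoff is 0.

Payoffs: Agent W 0, Agent X 0, Agent Q -3.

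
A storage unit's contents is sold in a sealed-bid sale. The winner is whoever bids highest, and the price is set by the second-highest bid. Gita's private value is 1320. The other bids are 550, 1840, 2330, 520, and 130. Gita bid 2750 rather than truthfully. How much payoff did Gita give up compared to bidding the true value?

The highest competing bid is 2330.
Bidding truthfully at 1320: the top bid is 2330 (a rival), so Gita loses. Payoff = 0.
Bidding 2750: Gita has the top bid, wins, and pays the second-highest bid 2330. Payoff = 1320 − 2330 = -1010.
Regret = truthful payoff − actual payoff = 0 − -1010 = 1010.

Payoff forgone: 1010.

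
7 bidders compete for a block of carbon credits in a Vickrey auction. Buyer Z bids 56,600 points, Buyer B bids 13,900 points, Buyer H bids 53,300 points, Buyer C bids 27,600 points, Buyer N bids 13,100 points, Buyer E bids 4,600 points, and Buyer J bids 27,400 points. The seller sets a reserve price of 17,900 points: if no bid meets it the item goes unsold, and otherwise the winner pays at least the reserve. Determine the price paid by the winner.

Ranking the bids: Buyer Z 56,600 points, then Buyer H 53,300 points, then Buyer C 27,600 points, then Buyer J 27,400 points, then Buyer B 13,900 points, then Buyer N 13,100 points, then Buyer E 4,600 points.
Buyer Z has the highest bid, so Buyer Z wins.
The second-highest bid is 53,300 points, which exceeds the reserve, so that sets the price.

The winner pays 53,300 points.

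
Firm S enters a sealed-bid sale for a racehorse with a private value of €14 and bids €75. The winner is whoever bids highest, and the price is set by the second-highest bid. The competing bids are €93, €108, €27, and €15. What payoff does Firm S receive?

Highest competing bid: €108.
Firm S's bid €75 is not the highest, so Firm S loses, pays nothing, and earns zero payoff.

€0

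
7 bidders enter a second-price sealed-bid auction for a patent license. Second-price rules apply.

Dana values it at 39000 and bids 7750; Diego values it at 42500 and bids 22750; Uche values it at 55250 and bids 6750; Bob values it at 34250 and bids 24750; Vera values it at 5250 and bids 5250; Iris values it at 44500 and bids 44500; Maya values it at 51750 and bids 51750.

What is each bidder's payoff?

Dana 0, Diego 0, Uche 0, Bob 0, Vera 0, Iris 0, Maya 7250.

Ranking the bids: Maya 51750 > Iris 44500 > Bob 24750 > Diego 22750 > Dana 7750 > Uche 6750 > Vera 5250.
Maya has the top bid and wins; the price is the second-highest bid, 44500.
Maya's payoff = 51750 − 44500 = 7250. All other bidders lose, so their payoff is 0.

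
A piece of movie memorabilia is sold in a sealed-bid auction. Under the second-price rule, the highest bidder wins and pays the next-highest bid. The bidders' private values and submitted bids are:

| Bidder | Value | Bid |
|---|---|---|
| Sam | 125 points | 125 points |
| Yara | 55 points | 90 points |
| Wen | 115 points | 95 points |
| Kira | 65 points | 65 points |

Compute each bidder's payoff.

Payoffs: Sam 30 points, Yara 0 points, Wen 0 points, Kira 0 points.

Ordered from highest: Sam 125 points > Wen 95 points > Yara 90 points > Kira 65 points.
Sam has the top bid and wins; the price is the second-highest bid, 95 points.
Sam's payoff = 125 points − 95 points = 30 points. All other bidders lose, so their payoff is 0.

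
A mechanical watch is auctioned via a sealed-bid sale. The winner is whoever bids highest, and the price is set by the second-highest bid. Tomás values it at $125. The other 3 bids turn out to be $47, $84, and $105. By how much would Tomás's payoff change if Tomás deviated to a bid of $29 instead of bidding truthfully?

-$20

The highest competing bid is $105.
Bidding truthfully at $125: Tomás has the top bid, wins, and pays the second-highest bid $105. Payoff = $125 − $105 = $20.
Bidding $29: the top bid is $105 (a rival), so Tomás loses. Payoff = $0.
Change = $0 − $20 = -$20.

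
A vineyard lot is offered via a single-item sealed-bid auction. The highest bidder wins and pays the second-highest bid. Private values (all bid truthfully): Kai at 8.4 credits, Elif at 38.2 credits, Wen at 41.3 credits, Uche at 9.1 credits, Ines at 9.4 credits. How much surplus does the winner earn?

Winner's surplus: 3.1 credits.

Sorted high to low: Wen 41.3 credits > Elif 38.2 credits > Ines 9.4 credits > Uche 9.1 credits > Kai 8.4 credits.
Wen wins with the top bid and pays the second-highest, 38.2 credits.
Surplus = 41.3 credits − 38.2 credits = 3.1 credits.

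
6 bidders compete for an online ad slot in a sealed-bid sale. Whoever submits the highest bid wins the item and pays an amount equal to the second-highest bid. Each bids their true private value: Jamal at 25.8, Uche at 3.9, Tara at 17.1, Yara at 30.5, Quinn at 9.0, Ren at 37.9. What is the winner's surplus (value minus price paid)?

Ordered from highest: Ren 37.9 > Yara 30.5 > Jamal 25.8 > Tara 17.1 > Quinn 9.0 > Uche 3.9.
Ren wins with the top bid and pays the second-highest, 30.5.
Surplus = 37.9 − 30.5 = 7.4.

7.4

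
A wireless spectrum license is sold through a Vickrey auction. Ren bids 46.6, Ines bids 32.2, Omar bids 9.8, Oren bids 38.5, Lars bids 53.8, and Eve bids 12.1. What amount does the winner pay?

The winner pays 46.6.

Ordered from highest: Lars 53.8; Ren 46.6; Oren 38.5; Ines 32.2; Eve 12.1; Omar 9.8.
Lars has the highest bid, so Lars wins.
The second-highest bid is 46.6, so that is what Lars pays.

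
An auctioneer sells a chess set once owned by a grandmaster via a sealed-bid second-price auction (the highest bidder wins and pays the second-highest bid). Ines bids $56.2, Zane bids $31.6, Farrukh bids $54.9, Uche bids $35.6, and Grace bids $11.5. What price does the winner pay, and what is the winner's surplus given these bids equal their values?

Bids in descending order: Ines $56.2; Farrukh $54.9; Uche $35.6; Zane $31.6; Grace $11.5.
Ines is the highest bidder, so Ines wins.
Under the second-price rule, the price is the second-highest bid: $54.9.
Surplus = $56.2 − $54.9 = $1.3.

Price $54.9; surplus $1.3.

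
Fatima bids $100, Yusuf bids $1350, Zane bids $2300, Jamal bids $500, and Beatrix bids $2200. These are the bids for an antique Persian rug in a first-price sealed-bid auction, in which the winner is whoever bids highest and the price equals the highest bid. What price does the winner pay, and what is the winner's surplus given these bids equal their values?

The winner pays $2300 for a surplus of $0.

Ranking the bids: Zane $2300; Beatrix $2200; Yusuf $1350; Jamal $500; Fatima $100.
Zane is the highest bidder, so Zane wins.
Under the first-price rule, the price is the highest bid: $2300.
Surplus = $2300 − $2300 = $0.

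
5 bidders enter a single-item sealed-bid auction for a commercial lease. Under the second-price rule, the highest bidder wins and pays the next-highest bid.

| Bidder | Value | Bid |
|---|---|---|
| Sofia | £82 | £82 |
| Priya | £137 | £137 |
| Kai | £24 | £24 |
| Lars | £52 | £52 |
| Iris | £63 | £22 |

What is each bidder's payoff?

Payoffs: Sofia £0, Priya £55, Kai £0, Lars £0, Iris £0.

Ordered from highest: Priya £137, then Sofia £82, then Lars £52, then Kai £24, then Iris £22.
Priya has the top bid and wins; the price is the second-highest bid, £82.
Priya's payoff = £137 − £82 = £55. All other bidders lose, so their payoff is 0.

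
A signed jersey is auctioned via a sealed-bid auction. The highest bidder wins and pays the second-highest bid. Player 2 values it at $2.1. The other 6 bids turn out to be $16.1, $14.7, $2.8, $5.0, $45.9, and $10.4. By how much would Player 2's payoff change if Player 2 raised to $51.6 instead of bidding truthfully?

The highest competing bid is $45.9.
Bidding truthfully at $2.1: the top bid is $45.9 (a rival), so Player 2 loses. Payoff = $0.0.
Bidding $51.6: Player 2 has the top bid, wins, and pays the second-highest bid $45.9. Payoff = $2.1 − $45.9 = -$43.8.
Change = -$43.8 − $0.0 = -$43.8.
Deviating from a truthful bid can only lose payoff in a second-price auction — never gain.

Payoff change: -$43.8.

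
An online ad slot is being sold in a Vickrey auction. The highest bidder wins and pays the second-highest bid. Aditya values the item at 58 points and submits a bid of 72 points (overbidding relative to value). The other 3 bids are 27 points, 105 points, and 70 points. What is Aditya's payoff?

Highest competing bid: 105 points.
Aditya's bid 72 points is not the highest, so Aditya loses, pays nothing, and earns zero payoff.

0 points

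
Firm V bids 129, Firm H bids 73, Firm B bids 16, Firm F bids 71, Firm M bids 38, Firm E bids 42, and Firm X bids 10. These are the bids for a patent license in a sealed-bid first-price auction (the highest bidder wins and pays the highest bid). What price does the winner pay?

The winner pays 129.

Ordered from highest: Firm V 129, then Firm H 73, then Firm F 71, then Firm E 42, then Firm M 38, then Firm B 16, then Firm X 10.
Firm V is the highest bidder, so Firm V wins.
Under the first-price rule, the price is the highest bid: 129.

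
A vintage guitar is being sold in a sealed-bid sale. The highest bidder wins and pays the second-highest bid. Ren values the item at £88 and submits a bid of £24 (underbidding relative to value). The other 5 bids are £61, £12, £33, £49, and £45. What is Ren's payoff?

Payoff = £0.

Highest competing bid: £61.
Ren's bid £24 is not the highest, so Ren loses, pays nothing, and earns zero payoff.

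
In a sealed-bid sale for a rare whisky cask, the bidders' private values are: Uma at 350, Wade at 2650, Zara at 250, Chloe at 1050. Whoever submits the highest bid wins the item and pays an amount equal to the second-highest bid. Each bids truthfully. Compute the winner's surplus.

Winner's surplus: 1600.

Ordered from highest: Wade 2650; Chloe 1050; Uma 350; Zara 250.
Wade wins with the top bid and pays the second-highest, 1050.
Surplus = 2650 − 1050 = 1600.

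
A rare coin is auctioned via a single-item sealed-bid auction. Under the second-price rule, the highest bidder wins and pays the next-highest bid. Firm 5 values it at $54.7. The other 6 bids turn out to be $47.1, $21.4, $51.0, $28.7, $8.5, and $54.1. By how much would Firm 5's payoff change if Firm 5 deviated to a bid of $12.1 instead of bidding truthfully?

The highest competing bid is $54.1.
Bidding truthfully at $54.7: Firm 5 has the top bid, wins, and pays the second-highest bid $54.1. Payoff = $54.7 − $54.1 = $0.6.
Bidding $12.1: the top bid is $54.1 (a rival), so Firm 5 loses. Payoff = $0.0.
Change = $0.0 − $0.6 = -$0.6.

Change in payoff: -$0.6.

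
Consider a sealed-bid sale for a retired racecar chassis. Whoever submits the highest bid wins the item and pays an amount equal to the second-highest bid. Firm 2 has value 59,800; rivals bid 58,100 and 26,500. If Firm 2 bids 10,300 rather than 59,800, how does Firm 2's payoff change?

The highest competing bid is 58,100.
Bidding truthfully at 59,800: Firm 2 has the top bid, wins, and pays the second-highest bid 58,100. Payoff = 59,800 − 58,100 = 1,700.
Bidding 10,300: the top bid is 58,100 (a rival), so Firm 2 loses. Payoff = 0.
Change = 0 − 1,700 = -1,700.

-1,700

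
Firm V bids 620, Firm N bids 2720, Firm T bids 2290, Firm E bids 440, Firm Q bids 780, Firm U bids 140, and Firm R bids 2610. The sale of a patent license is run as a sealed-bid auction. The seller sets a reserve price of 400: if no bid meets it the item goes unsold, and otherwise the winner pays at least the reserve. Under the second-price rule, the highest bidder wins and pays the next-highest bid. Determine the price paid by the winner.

Bids in descending order: Firm N 2720; Firm R 2610; Firm T 2290; Firm Q 780; Firm V 620; Firm E 440; Firm U 140.
Firm N has the highest bid, so Firm N wins.
The second-highest bid is 2610, which exceeds the reserve, so that sets the price.

Price paid: 2610.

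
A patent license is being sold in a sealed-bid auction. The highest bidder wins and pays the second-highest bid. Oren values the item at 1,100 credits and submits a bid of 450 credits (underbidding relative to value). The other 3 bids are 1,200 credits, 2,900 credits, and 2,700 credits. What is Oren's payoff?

Oren's payoff: 0 credits.

Highest competing bid: 2,900 credits.
Oren's bid 450 credits is not the highest, so Oren loses, pays nothing, and earns zero payoff.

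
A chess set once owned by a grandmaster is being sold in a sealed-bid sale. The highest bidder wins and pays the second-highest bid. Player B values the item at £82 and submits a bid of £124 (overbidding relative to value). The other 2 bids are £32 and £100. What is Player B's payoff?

Highest competing bid: £100.
Player B's bid £124 is the highest overall, so Player B wins and pays the second-highest bid, £100.
Payoff = value − price = £82 − £100 = -£18.
Overbidding won the item at a price above value — truthful bidding would have avoided this loss.

-£18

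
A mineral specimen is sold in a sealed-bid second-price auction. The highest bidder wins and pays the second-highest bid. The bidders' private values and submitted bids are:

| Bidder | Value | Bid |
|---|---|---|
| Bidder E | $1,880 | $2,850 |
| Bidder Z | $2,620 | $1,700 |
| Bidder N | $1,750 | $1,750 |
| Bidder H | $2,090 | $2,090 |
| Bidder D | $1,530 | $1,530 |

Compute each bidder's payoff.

Bidder E -$210, Bidder Z $0, Bidder N $0, Bidder H $0, Bidder D $0.

Bids in descending order: Bidder E $2,850 > Bidder H $2,090 > Bidder N $1,750 > Bidder Z $1,700 > Bidder D $1,530.
Bidder E has the top bid and wins; the price is the second-highest bid, $2,090.
Bidder E's payoff = $1,880 − $2,090 = -$210. All other bidders lose, so their payoff is 0.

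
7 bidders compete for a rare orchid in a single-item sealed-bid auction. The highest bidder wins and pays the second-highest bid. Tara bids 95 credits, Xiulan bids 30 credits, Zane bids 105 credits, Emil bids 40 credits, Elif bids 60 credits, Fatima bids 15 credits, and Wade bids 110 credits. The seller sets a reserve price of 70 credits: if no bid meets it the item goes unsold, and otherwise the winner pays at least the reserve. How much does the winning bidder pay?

Price paid: 105 credits.

Ranking the bids: Wade 110 credits, then Zane 105 credits, then Tara 95 credits, then Elif 60 credits, then Emil 40 credits, then Xiulan 30 credits, then Fatima 15 credits.
Wade has the highest bid, so Wade wins.
The second-highest bid is 105 credits, which exceeds the reserve, so that sets the price.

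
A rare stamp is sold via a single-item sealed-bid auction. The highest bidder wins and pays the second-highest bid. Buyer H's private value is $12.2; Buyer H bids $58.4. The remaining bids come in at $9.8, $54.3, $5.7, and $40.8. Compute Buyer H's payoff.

Payoff = -$42.1.

Highest competing bid: $54.3.
Buyer H's bid $58.4 is the highest overall, so Buyer H wins and pays the second-highest bid, $54.3.
Payoff = value − price = $12.2 − $54.3 = -$42.1.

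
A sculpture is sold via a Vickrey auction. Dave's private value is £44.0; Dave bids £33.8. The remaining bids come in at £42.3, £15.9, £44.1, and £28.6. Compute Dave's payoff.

Highest competing bid: £44.1.
Dave's bid £33.8 is not the highest, so Dave loses, pays nothing, and earns zero payoff.

Dave's payoff: £0.0.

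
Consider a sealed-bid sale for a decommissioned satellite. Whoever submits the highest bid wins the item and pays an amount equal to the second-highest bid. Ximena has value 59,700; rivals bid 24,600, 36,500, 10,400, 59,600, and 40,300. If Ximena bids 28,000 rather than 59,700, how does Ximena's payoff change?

Change in payoff: -100.

The highest competing bid is 59,600.
Bidding truthfully at 59,700: Ximena has the top bid, wins, and pays the second-highest bid 59,600. Payoff = 59,700 − 59,600 = 100.
Bidding 28,000: the top bid is 59,600 (a rival), so Ximena loses. Payoff = 0.
Change = 0 − 100 = -100.
This is the dominant-strategy logic: truthful bidding weakly beats any alternative.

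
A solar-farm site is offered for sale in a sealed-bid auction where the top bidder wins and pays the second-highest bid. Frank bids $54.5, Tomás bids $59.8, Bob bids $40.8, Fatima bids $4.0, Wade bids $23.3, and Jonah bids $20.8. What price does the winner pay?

$54.5

Bids in descending order: Tomás $59.8; Frank $54.5; Bob $40.8; Wade $23.3; Jonah $20.8; Fatima $4.0.
Tomás is the highest bidder, so Tomás wins.
Under the second-price rule, the price is the second-highest bid: $54.5.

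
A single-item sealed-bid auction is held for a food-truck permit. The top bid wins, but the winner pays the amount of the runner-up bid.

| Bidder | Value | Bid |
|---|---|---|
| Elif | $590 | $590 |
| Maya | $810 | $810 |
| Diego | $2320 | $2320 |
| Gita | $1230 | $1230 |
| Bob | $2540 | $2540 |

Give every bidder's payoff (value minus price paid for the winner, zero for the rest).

Payoffs: Elif $0, Maya $0, Diego $0, Gita $0, Bob $220.

Bids in descending order: Bob $2540, then Diego $2320, then Gita $1230, then Maya $810, then Elif $590.
Bob has the top bid and wins; the price is the second-highest bid, $2320.
Bob's payoff = $2540 − $2320 = $220. All other bidders lose, so their payoff is 0.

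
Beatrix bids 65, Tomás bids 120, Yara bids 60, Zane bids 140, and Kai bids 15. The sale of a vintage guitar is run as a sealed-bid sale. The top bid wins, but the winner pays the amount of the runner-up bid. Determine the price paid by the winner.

Sorted high to low: Zane 140; Tomás 120; Beatrix 65; Yara 60; Kai 15.
Zane has the highest bid, so Zane wins.
The second-highest bid is 120, so that is what Zane pays.

Price paid: 120.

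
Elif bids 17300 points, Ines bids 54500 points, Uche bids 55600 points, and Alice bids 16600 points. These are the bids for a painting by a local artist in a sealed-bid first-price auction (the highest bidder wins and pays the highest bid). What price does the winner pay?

The winner pays 55600 points.

Ranking the bids: Uche 55600 points; Ines 54500 points; Elif 17300 points; Alice 16600 points.
Uche is the highest bidder, so Uche wins.
Under the first-price rule, the price is the highest bid: 55600 points.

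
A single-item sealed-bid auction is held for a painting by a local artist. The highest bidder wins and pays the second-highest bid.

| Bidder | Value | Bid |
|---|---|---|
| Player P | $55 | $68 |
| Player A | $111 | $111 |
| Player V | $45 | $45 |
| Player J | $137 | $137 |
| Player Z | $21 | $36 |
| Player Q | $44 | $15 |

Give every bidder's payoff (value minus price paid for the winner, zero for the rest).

Bids in descending order: Player J $137, then Player A $111, then Player P $68, then Player V $45, then Player Z $36, then Player Q $15.
Player J has the top bid and wins; the price is the second-highest bid, $111.
Player J's payoff = $137 − $111 = $26. All other bidders lose, so their payoff is 0.

Player P $0, Player A $0, Player V $0, Player J $26, Player Z $0, Player Q $0.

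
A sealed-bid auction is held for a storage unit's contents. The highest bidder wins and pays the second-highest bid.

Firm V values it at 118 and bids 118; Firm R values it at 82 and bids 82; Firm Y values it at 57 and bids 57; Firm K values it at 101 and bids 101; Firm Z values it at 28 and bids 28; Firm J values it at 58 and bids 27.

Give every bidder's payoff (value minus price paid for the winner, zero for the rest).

Sorted high to low: Firm V 118, then Firm K 101, then Firm R 82, then Firm Y 57, then Firm Z 28, then Firm J 27.
Firm V has the top bid and wins; the price is the second-highest bid, 101.
Firm V's payoff = 118 − 101 = 17. All other bidders lose, so their payoff is 0.

Payoffs: Firm V 17, Firm R 0, Firm Y 0, Firm K 0, Firm Z 0, Firm J 0.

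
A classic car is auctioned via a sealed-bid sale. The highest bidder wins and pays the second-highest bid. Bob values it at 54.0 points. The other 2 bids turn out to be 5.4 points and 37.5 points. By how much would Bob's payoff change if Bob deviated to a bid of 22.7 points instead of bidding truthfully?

-16.5 points

The highest competing bid is 37.5 points.
Bidding truthfully at 54.0 points: Bob has the top bid, wins, and pays the second-highest bid 37.5 points. Payoff = 54.0 points − 37.5 points = 16.5 points.
Bidding 22.7 points: the top bid is 37.5 points (a rival), so Bob loses. Payoff = 0.0 points.
Change = 0.0 points − 16.5 points = -16.5 points.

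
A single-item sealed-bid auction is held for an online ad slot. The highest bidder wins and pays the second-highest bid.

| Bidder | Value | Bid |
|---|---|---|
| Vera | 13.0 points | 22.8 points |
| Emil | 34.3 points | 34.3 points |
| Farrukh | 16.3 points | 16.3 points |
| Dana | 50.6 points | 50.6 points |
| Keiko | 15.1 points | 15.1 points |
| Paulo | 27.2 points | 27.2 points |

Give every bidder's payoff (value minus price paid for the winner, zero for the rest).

Vera 0.0 points, Emil 0.0 points, Farrukh 0.0 points, Dana 16.3 points, Keiko 0.0 points, Paulo 0.0 points.

Sorted high to low: Dana 50.6 points > Emil 34.3 points > Paulo 27.2 points > Vera 22.8 points > Farrukh 16.3 points > Keiko 15.1 points.
Dana has the top bid and wins; the price is the second-highest bid, 34.3 points.
Dana's payoff = 50.6 points − 34.3 points = 16.3 points. All other bidders lose, so their payoff is 0.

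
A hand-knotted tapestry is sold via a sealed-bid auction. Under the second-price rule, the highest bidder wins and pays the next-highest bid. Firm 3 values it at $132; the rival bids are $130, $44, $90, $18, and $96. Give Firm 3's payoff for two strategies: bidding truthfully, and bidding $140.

The highest competing bid is $130.
Bidding truthfully at $132: Firm 3 has the top bid, wins, and pays the second-highest bid $130. Payoff = $132 − $130 = $2.
Bidding $140: Firm 3 has the top bid, wins, and pays the second-highest bid $130. Payoff = $132 − $130 = $2.

(a) $2  (b) $2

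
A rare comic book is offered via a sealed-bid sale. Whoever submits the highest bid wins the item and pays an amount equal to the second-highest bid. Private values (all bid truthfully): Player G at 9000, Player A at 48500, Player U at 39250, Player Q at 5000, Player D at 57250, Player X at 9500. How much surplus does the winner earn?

Surplus = 8750.

Ranking the bids: Player D 57250, then Player A 48500, then Player U 39250, then Player X 9500, then Player G 9000, then Player Q 5000.
Player D wins with the top bid and pays the second-highest, 48500.
Surplus = 57250 − 48500 = 8750.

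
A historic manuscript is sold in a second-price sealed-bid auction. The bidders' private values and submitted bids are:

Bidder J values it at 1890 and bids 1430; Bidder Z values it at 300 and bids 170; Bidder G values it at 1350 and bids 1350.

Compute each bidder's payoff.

Bidder J 540, Bidder Z 0, Bidder G 0.

Bids in descending order: Bidder J 1430, then Bidder G 1350, then Bidder Z 170.
Bidder J has the top bid and wins; the price is the second-highest bid, 1350.
Bidder J's payoff = 1890 − 1350 = 540. All other bidders lose, so their payoff is 0.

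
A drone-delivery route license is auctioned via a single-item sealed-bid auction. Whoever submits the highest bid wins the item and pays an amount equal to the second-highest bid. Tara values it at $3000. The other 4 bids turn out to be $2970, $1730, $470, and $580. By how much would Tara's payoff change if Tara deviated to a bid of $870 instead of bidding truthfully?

-$30

The highest competing bid is $2970.
Bidding truthfully at $3000: Tara has the top bid, wins, and pays the second-highest bid $2970. Payoff = $3000 − $2970 = $30.
Bidding $870: the top bid is $2970 (a rival), so Tara loses. Payoff = $0.
Change = $0 − $30 = -$30.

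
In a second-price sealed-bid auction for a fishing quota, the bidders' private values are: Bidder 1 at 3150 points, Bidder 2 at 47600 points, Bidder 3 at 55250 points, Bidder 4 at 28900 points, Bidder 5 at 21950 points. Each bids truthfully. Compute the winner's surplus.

7650 points

Bids in descending order: Bidder 3 55250 points; Bidder 2 47600 points; Bidder 4 28900 points; Bidder 5 21950 points; Bidder 1 3150 points.
Bidder 3 wins with the top bid and pays the second-highest, 47600 points.
Surplus = 55250 points − 47600 points = 7650 points.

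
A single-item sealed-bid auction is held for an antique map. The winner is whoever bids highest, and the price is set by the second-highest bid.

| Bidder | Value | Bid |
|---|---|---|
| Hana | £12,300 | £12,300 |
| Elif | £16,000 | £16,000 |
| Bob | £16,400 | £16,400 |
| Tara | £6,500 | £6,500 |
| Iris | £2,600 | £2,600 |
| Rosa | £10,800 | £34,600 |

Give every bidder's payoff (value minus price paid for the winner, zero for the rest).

Sorted high to low: Rosa £34,600, then Bob £16,400, then Elif £16,000, then Hana £12,300, then Tara £6,500, then Iris £2,600.
Rosa has the top bid and wins; the price is the second-highest bid, £16,400.
Rosa's payoff = £10,800 − £16,400 = -£5,600. All other bidders lose, so their payoff is 0.

Hana £0, Elif £0, Bob £0, Tara £0, Iris £0, Rosa -£5,600.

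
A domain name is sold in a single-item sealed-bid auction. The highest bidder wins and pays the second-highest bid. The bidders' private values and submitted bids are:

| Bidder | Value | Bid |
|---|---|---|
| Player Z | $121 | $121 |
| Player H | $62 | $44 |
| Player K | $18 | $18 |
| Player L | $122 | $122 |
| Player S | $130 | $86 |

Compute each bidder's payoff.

Player Z $0, Player H $0, Player K $0, Player L $1, Player S $0.

Bids in descending order: Player L $122 > Player Z $121 > Player S $86 > Player H $44 > Player K $18.
Player L has the top bid and wins; the price is the second-highest bid, $121.
Player L's payoff = $122 − $121 = $1. All other bidders lose, so their payoff is 0.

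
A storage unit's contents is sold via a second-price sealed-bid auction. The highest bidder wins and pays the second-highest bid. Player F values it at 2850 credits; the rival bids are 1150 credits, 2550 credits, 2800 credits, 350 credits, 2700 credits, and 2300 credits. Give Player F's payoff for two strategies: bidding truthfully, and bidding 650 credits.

The highest competing bid is 2800 credits.
Bidding truthfully at 2850 credits: Player F has the top bid, wins, and pays the second-highest bid 2800 credits. Payoff = 2850 credits − 2800 credits = 50 credits.
Bidding 650 credits: the top bid is 2800 credits (a rival), so Player F loses. Payoff = 0 credits.

(a) 50 credits  (b) 0 credits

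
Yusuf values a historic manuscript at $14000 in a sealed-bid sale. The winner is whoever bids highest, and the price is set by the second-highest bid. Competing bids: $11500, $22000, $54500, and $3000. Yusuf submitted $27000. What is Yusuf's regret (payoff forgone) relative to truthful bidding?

Regret: $0.

The highest competing bid is $54500.
Bidding truthfully at $14000: the top bid is $54500 (a rival), so Yusuf loses. Payoff = $0.
Bidding $27000: the top bid is $54500 (a rival), so Yusuf loses. Payoff = $0.
Regret = truthful payoff − actual payoff = $0 − $0 = $0.
The bid only affects whether you win, not the price — here both bids land on the same side of the top rival bid, so the deviation is payoff-neutral.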